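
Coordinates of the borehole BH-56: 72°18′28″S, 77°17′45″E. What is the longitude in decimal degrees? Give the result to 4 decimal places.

77° + 17′/60 + 45″/3600 = 77 + 0.28333 + 0.01250 = 77.2958°

77.2958°E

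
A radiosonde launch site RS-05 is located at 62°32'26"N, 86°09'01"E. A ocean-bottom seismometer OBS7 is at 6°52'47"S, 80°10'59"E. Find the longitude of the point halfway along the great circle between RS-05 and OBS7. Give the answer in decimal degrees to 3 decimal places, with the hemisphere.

RS-05: φ = +62.54056°, λ = +86.15028°
OBS7: φ = -6.87972°, λ = +80.18306°
Bx = cos φ₂ cos Δλ = 0.987420,  By = cos φ₂ sin Δλ = -0.103211
φₘ = atan2(sin φ₁ + sin φ₂, √((cos φ₁ + Bx)² + By²)) = 27.85822°
λₘ = λ₁ + atan2(By, cos φ₁ + Bx) = 82.07475°

82.075°E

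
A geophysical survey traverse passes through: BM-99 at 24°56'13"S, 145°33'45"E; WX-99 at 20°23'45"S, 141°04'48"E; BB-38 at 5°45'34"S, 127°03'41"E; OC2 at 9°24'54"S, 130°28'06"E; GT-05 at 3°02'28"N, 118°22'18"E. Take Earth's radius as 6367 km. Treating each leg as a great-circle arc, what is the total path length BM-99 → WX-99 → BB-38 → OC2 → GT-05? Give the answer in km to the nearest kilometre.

5383 km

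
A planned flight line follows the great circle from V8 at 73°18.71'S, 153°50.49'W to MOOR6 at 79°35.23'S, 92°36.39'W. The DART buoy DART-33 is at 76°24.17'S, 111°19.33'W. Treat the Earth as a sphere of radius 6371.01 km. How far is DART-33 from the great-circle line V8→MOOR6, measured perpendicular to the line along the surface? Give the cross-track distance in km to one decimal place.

V8: φ = -73.31183°, λ = -153.84150°
MOOR6: φ = -79.58717°, λ = -92.60650°
DART-33: φ = -76.40283°, λ = -111.32217°
δ₁₃ = central angle V8→DART-33 = 0.196308 rad  (haversine)
θ₁₃ = bearing V8→DART-33 = 125.453°,  θ₁₂ = bearing V8→MOOR6 = 141.492°
dₓₜ = R·arcsin(sin δ₁₃ · sin(θ₁₃ − θ₁₂)) = 6371.01·arcsin(0.19505·sin(-16.038°)) = -343.491 km
|dₓₜ| = 343.491 km

343.5 km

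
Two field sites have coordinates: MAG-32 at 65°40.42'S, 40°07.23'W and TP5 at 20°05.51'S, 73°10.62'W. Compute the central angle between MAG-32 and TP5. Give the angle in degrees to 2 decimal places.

50.41°

MAG-32: φ = -65.67367°, λ = -40.12050°
TP5: φ = -20.09183°, λ = -73.17700°
Δφ = 45.5818°,  Δλ = -33.0565°
a = sin²(Δφ/2) + cos φ₁ cos φ₂ sin²(Δλ/2) = 0.181365
c = 2·arcsin(√a) = 0.879847 rad = 50.4115°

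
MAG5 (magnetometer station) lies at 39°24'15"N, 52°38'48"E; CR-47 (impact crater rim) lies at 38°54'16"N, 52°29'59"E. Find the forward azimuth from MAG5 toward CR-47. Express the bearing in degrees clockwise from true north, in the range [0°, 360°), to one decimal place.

192.9°

MAG5: φ = +39.40417°, λ = +52.64667°
CR-47: φ = +38.90444°, λ = +52.49972°
Δλ = -0.1469°
y = sin Δλ · cos φ₂ = -0.001996
x = cos φ₁ sin φ₂ − sin φ₁ cos φ₂ cos Δλ = -0.008720
θ = atan2(y, x) = -167.1085° → 192.8915° (mod 360°)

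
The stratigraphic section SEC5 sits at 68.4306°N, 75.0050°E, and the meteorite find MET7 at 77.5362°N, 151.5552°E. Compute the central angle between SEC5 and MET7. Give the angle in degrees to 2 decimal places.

22.10°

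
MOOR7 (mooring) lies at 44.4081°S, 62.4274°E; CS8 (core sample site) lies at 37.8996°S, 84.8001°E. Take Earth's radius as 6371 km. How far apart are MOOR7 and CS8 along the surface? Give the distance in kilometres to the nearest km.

2000 km

Δφ = 6.5085°,  Δλ = 22.3727°
a = sin²(Δφ/2) + cos φ₁ cos φ₂ sin²(Δλ/2) = 0.024438
c = 2·arcsin(√a) = 0.313942 rad = 17.9876°
d = R·c = 6371 × 0.313942 = 2000.1 km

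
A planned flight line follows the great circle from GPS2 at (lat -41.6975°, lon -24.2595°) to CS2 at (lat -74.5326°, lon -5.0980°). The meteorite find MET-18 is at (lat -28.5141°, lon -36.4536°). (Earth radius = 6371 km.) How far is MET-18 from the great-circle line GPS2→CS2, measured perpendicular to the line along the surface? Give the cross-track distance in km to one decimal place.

957.1 km

δ₁₃ = central angle GPS2→MET-18 = 0.287901 rad  (haversine)
θ₁₃ = bearing GPS2→MET-18 = 319.181°,  θ₁₂ = bearing GPS2→CS2 = 170.990°
dₓₜ = R·arcsin(sin δ₁₃ · sin(θ₁₃ − θ₁₂)) = 6371·arcsin(0.28394·sin(148.191°)) = 957.081 km
|dₓₜ| = 957.081 km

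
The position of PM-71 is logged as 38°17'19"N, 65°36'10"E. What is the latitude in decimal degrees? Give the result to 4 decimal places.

38.2886°N

38° + 17′/60 + 19″/3600 = 38 + 0.28333 + 0.00528 = 38.2886°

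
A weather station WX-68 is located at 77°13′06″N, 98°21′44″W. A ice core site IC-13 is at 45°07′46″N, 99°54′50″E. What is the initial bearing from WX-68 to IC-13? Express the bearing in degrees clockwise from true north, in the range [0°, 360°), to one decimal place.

WX-68: φ = +77.21833°, λ = -98.36222°
IC-13: φ = +45.12944°, λ = +99.91389°
Δλ = -161.7239°
y = sin Δλ · cos φ₂ = -0.221245
x = cos φ₁ sin φ₂ − sin φ₁ cos φ₂ cos Δλ = 0.810109
θ = atan2(y, x) = -15.2752° → 344.7248° (mod 360°)

344.7°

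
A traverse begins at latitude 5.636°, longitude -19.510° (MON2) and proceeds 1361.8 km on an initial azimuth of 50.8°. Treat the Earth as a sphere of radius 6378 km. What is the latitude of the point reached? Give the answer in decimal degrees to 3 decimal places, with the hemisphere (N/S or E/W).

δ = d/R = 1361.8/6378 = 0.213515 rad
φ₂ = arcsin(sin φ₁ cos δ + cos φ₁ sin δ cos θ)
   = arcsin(0.09821·0.97729 + 0.99517·0.21190·0.63203) = 13.25325°
λ₂ = λ₁ + atan2(sin θ sin δ cos φ₁, cos δ − sin φ₁ sin φ₂) = -9.79769°

13.253°N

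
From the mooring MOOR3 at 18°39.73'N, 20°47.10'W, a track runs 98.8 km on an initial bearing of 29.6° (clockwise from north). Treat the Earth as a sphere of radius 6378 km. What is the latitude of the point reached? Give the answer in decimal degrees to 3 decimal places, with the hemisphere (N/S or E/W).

19.433°N

MOOR3: φ = +18.66217°, λ = -20.78500°
δ = d/R = 98.8/6378 = 0.015491 rad
φ₂ = arcsin(sin φ₁ cos δ + cos φ₁ sin δ cos θ)
   = arcsin(0.31999·0.99988 + 0.94742·0.01549·0.86949) = 19.43331°
λ₂ = λ₁ + atan2(sin θ sin δ cos φ₁, cos δ − sin φ₁ sin φ₂) = -20.32013°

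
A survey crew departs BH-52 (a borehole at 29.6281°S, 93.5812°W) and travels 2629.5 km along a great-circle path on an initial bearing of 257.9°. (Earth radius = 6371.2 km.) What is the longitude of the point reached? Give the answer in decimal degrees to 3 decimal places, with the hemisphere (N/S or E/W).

δ = d/R = 2629.5/6371.2 = 0.412717 rad
φ₂ = arcsin(sin φ₁ cos δ + cos φ₁ sin δ cos θ)
   = arcsin(-0.49437·0.91603 + 0.86925·0.40110·-0.20962) = -31.73177°
λ₂ = λ₁ + atan2(sin θ sin δ cos φ₁, cos δ − sin φ₁ sin φ₂) = -121.04034°

121.040°W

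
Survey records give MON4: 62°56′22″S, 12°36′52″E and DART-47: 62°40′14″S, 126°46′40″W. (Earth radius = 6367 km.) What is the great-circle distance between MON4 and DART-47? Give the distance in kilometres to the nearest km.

MON4: φ = -62.93944°, λ = +12.61444°
DART-47: φ = -62.67056°, λ = -126.77778°
Δφ = 0.2689°,  Δλ = -139.3922°
a = sin²(Δφ/2) + cos φ₁ cos φ₂ sin²(Δλ/2) = 0.183719
c = 2·arcsin(√a) = 0.885939 rad = 50.7606°
d = R·c = 6367 × 0.885939 = 5640.8 km

5641 km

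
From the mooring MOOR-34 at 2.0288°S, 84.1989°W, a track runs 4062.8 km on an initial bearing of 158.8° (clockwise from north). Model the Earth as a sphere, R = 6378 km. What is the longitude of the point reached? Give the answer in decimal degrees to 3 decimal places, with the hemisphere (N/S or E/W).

68.853°W

δ = d/R = 4062.8/6378 = 0.637002 rad
φ₂ = arcsin(sin φ₁ cos δ + cos φ₁ sin δ cos θ)
   = arcsin(-0.03540·0.80388 + 0.99937·0.59479·-0.93232) = -35.63690°
λ₂ = λ₁ + atan2(sin θ sin δ cos φ₁, cos δ − sin φ₁ sin φ₂) = -68.85258°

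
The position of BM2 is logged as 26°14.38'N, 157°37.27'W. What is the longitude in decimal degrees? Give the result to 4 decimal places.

157° + 37.27′/60 = 157 + 0.62117 = 157.6212°

157.6212°W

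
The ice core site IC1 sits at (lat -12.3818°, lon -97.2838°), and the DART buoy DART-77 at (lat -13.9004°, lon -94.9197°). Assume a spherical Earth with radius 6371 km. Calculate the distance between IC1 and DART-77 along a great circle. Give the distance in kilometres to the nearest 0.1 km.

Δφ = -1.5186°,  Δλ = 2.3641°
a = sin²(Δφ/2) + cos φ₁ cos φ₂ sin²(Δλ/2) = 0.000579
c = 2·arcsin(√a) = 0.048134 rad = 2.7579°
d = R·c = 6371 × 0.048134 = 306.7 km

306.7 km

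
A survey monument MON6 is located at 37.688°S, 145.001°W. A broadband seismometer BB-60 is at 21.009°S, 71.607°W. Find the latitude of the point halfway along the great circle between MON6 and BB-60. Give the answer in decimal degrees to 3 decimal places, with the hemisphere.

Bx = cos φ₂ cos Δλ = 0.266791,  By = cos φ₂ sin Δλ = 0.894589
φₘ = atan2(sin φ₁ + sin φ₂, √((cos φ₁ + Bx)² + By²)) = -34.99032°
λₘ = λ₁ + atan2(By, cos φ₁ + Bx) = -104.78869°

34.990°S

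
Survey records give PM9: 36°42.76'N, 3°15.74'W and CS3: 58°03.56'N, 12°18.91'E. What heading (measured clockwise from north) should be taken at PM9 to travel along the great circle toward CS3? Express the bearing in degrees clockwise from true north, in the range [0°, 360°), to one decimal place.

20.7°

PM9: φ = +36.71267°, λ = -3.26233°
CS3: φ = +58.05933°, λ = +12.31517°
Δλ = 15.5775°
y = sin Δλ · cos φ₂ = 0.142069
x = cos φ₁ sin φ₂ − sin φ₁ cos φ₂ cos Δλ = 0.375627
θ = atan2(y, x) = 20.7176° → 20.7176° (mod 360°)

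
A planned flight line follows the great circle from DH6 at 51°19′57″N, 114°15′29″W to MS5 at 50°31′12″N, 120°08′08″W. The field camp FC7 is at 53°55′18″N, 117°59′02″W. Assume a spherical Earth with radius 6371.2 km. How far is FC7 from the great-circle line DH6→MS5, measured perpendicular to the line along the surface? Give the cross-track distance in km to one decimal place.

332.3 km

DH6: φ = +51.33250°, λ = -114.25806°
MS5: φ = +50.52000°, λ = -120.13556°
FC7: φ = +53.92167°, λ = -117.98389°
δ₁₃ = central angle DH6→FC7 = 0.059985 rad  (haversine)
θ₁₃ = bearing DH6→FC7 = 320.332°,  θ₁₂ = bearing DH6→MS5 = 259.923°
dₓₜ = R·arcsin(sin δ₁₃ · sin(θ₁₃ − θ₁₂)) = 6371.2·arcsin(0.05995·sin(60.409°)) = 332.280 km
|dₓₜ| = 332.280 km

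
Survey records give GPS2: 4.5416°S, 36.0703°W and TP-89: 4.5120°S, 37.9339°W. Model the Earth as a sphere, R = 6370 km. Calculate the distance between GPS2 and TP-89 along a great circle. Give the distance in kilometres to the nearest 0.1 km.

206.6 km

Δφ = 0.0296°,  Δλ = -1.8636°
a = sin²(Δφ/2) + cos φ₁ cos φ₂ sin²(Δλ/2) = 0.000263
c = 2·arcsin(√a) = 0.032429 rad = 1.8580°
d = R·c = 6370 × 0.032429 = 206.6 km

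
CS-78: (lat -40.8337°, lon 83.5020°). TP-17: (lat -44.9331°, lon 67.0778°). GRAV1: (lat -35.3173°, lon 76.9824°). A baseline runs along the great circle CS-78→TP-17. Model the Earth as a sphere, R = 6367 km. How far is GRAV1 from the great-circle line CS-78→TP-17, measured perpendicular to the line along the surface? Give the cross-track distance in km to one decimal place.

δ₁₃ = central angle CS-78→GRAV1 = 0.131424 rad  (haversine)
θ₁₃ = bearing CS-78→GRAV1 = 315.010°,  θ₁₂ = bearing CS-78→TP-17 = 245.701°
dₓₜ = R·arcsin(sin δ₁₃ · sin(θ₁₃ − θ₁₂)) = 6367·arcsin(0.13105·sin(69.310°)) = 782.526 km
|dₓₜ| = 782.526 km

782.5 km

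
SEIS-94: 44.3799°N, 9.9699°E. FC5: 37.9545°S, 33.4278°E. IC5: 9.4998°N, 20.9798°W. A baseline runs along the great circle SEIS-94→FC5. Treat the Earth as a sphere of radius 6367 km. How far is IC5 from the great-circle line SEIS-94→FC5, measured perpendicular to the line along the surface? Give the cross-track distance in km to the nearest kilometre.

δ₁₃ = central angle SEIS-94→IC5 = 0.767017 rad  (haversine)
θ₁₃ = bearing SEIS-94→IC5 = 226.961°,  θ₁₂ = bearing SEIS-94→FC5 = 161.635°
dₓₜ = R·arcsin(sin δ₁₃ · sin(θ₁₃ − θ₁₂)) = 6367·arcsin(0.69399·sin(65.326°)) = 4344.614 km
|dₓₜ| = 4344.614 km

4345 km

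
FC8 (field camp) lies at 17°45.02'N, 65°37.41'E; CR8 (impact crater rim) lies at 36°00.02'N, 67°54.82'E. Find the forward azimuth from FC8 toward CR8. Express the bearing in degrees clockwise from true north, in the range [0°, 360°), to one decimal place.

5.9°

FC8: φ = +17.75033°, λ = +65.62350°
CR8: φ = +36.00033°, λ = +67.91367°
Δλ = 2.2902°
y = sin Δλ · cos φ₂ = 0.032328
x = cos φ₁ sin φ₂ − sin φ₁ cos φ₂ cos Δλ = 0.313361
θ = atan2(y, x) = 5.8902° → 5.8902° (mod 360°)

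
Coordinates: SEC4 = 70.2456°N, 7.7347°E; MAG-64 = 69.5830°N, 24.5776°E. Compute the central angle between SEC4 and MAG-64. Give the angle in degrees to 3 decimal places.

Δφ = -0.6626°,  Δλ = 16.8429°
a = sin²(Δφ/2) + cos φ₁ cos φ₂ sin²(Δλ/2) = 0.002562
c = 2·arcsin(√a) = 0.101283 rad = 5.8031°

5.803°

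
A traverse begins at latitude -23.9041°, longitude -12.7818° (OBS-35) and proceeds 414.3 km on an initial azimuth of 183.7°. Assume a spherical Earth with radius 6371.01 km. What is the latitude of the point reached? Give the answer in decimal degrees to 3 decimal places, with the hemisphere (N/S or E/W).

27.622°S

δ = d/R = 414.3/6371.01 = 0.065029 rad
φ₂ = arcsin(sin φ₁ cos δ + cos φ₁ sin δ cos θ)
   = arcsin(-0.40521·0.99789 + 0.91422·0.06498·-0.99792) = -27.62198°
λ₂ = λ₁ + atan2(sin θ sin δ cos φ₁, cos δ − sin φ₁ sin φ₂) = -13.05298°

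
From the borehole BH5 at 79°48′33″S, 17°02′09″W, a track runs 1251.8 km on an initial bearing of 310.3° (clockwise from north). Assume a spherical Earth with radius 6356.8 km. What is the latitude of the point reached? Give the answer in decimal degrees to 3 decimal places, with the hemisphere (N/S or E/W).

70.529°S

BH5: φ = -79.80917°, λ = -17.03583°
δ = d/R = 1251.8/6356.8 = 0.196923 rad
φ₂ = arcsin(sin φ₁ cos δ + cos φ₁ sin δ cos θ)
   = arcsin(-0.98422·0.98067 + 0.17693·0.19565·0.64679) = -70.52939°
λ₂ = λ₁ + atan2(sin θ sin δ cos φ₁, cos δ − sin φ₁ sin φ₂) = -43.62999°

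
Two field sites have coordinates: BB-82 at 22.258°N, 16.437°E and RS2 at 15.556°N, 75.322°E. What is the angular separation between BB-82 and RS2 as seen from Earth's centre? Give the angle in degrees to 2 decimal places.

55.78°

Δφ = -6.7020°,  Δλ = 58.8850°
a = sin²(Δφ/2) + cos φ₁ cos φ₂ sin²(Δλ/2) = 0.218843
c = 2·arcsin(√a) = 0.973614 rad = 55.7840°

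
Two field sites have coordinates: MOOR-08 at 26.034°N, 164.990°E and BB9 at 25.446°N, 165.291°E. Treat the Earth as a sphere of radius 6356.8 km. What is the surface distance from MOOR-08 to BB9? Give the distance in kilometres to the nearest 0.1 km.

Δφ = -0.5880°,  Δλ = 0.3010°
a = sin²(Δφ/2) + cos φ₁ cos φ₂ sin²(Δλ/2) = 0.000032
c = 2·arcsin(√a) = 0.011301 rad = 0.6475°
d = R·c = 6356.8 × 0.011301 = 71.8 km

71.8 km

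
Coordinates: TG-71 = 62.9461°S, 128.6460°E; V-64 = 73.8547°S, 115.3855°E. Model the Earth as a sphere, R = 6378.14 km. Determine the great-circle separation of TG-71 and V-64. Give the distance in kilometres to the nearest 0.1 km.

1323.2 km

Δφ = -10.9086°,  Δλ = -13.2605°
a = sin²(Δφ/2) + cos φ₁ cos φ₂ sin²(Δλ/2) = 0.010721
c = 2·arcsin(√a) = 0.207456 rad = 11.8863°
d = R·c = 6378.14 × 0.207456 = 1323.2 km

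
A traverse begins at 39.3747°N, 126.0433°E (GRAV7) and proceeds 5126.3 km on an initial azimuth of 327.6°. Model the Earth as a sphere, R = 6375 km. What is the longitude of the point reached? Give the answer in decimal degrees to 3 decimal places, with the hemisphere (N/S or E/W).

57.348°E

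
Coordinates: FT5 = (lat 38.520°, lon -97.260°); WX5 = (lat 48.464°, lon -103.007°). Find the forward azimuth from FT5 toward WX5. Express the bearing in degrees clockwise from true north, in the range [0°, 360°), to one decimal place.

Δλ = -5.7470°
y = sin Δλ · cos φ₂ = -0.066399
x = cos φ₁ sin φ₂ − sin φ₁ cos φ₂ cos Δλ = 0.174761
θ = atan2(y, x) = -20.8039° → 339.1961° (mod 360°)

339.2°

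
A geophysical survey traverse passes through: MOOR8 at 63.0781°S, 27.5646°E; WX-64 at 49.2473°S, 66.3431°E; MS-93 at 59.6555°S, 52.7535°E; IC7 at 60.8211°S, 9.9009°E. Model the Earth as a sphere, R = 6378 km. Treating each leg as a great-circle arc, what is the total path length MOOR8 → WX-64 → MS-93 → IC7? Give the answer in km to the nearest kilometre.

MOOR8→WX-64: c = 0.437404 rad, d = 2789.76 km
WX-64→MS-93: c = 0.227148 rad, d = 1448.75 km
MS-93→IC7: c = 0.365189 rad, d = 2329.18 km
Total = 2789.76 + 1448.75 + 2329.18 = 6567.69 km

6568 km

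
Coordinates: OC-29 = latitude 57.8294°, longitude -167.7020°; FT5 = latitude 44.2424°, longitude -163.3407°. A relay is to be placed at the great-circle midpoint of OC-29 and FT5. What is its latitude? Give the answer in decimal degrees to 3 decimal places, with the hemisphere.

51.056°N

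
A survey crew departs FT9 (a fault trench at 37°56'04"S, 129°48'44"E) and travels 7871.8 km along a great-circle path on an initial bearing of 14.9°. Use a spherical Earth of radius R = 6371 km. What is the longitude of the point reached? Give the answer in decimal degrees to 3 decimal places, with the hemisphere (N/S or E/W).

FT9: φ = -37.93444°, λ = +129.81222°
δ = d/R = 7871.8/6371 = 1.235567 rad
φ₂ = arcsin(sin φ₁ cos δ + cos φ₁ sin δ cos θ)
   = arcsin(-0.61476·0.32899 + 0.78871·0.94434·0.96638) = 31.16608°
λ₂ = λ₁ + atan2(sin θ sin δ cos φ₁, cos δ − sin φ₁ sin φ₂) = 146.29797°

146.298°E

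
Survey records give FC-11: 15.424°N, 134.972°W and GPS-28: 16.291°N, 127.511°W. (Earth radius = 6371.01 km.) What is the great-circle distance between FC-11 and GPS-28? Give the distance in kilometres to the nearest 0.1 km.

803.8 km

Δφ = 0.8670°,  Δλ = 7.4610°
a = sin²(Δφ/2) + cos φ₁ cos φ₂ sin²(Δλ/2) = 0.003974
c = 2·arcsin(√a) = 0.126166 rad = 7.2288°
d = R·c = 6371.01 × 0.126166 = 803.8 km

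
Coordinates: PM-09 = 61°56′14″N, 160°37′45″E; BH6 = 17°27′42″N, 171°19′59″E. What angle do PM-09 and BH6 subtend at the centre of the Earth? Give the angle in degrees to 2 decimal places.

45.11°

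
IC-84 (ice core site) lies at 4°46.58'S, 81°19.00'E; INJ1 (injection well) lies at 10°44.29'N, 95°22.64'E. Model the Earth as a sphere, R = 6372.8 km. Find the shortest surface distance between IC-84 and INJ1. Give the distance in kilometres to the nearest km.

2324 km

IC-84: φ = -4.77633°, λ = +81.31667°
INJ1: φ = +10.73817°, λ = +95.37733°
Δφ = 15.5145°,  Δλ = 14.0607°
a = sin²(Δφ/2) + cos φ₁ cos φ₂ sin²(Δλ/2) = 0.032886
c = 2·arcsin(√a) = 0.364706 rad = 20.8961°
d = R·c = 6372.8 × 0.364706 = 2324.2 km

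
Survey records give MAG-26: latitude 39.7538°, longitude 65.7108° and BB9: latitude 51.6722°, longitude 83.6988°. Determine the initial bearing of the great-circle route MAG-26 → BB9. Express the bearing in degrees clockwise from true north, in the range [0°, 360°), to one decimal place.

Δλ = 17.9880°
y = sin Δλ · cos φ₂ = 0.191516
x = cos φ₁ sin φ₂ − sin φ₁ cos φ₂ cos Δλ = 0.225903
θ = atan2(y, x) = 40.2907° → 40.2907° (mod 360°)

40.3°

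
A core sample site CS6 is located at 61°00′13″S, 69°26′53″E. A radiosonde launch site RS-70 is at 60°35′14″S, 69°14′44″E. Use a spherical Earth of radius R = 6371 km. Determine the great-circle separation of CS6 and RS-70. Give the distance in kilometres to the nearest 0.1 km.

CS6: φ = -61.00361°, λ = +69.44806°
RS-70: φ = -60.58722°, λ = +69.24556°
Δφ = 0.4164°,  Δλ = -0.2025°
a = sin²(Δφ/2) + cos φ₁ cos φ₂ sin²(Δλ/2) = 0.000014
c = 2·arcsin(√a) = 0.007469 rad = 0.4280°
d = R·c = 6371 × 0.007469 = 47.6 km

47.6 km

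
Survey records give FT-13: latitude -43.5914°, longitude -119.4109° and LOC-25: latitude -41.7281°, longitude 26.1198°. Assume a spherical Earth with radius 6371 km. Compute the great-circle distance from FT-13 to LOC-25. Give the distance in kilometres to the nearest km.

9923 km

Δφ = 1.8633°,  Δλ = 145.5307°
a = sin²(Δφ/2) + cos φ₁ cos φ₂ sin²(Δλ/2) = 0.493349
c = 2·arcsin(√a) = 1.557493 rad = 89.2378°
d = R·c = 6371 × 1.557493 = 9922.8 km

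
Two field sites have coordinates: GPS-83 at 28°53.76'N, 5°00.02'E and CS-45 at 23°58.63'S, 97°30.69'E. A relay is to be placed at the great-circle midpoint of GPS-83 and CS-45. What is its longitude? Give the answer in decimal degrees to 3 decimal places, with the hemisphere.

52.534°E

GPS-83: φ = +28.89600°, λ = +5.00033°
CS-45: φ = -23.97717°, λ = +97.51150°
Bx = cos φ₂ cos Δλ = -0.040033,  By = cos φ₂ sin Δλ = 0.912830
φₘ = atan2(sin φ₁ + sin φ₂, √((cos φ₁ + Bx)² + By²)) = 3.55367°
λₘ = λ₁ + atan2(By, cos φ₁ + Bx) = 52.53412°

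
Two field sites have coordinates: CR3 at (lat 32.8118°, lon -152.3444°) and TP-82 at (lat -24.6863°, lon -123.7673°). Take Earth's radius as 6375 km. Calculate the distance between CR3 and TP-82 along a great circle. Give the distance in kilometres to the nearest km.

Δφ = -57.4981°,  Δλ = 28.5771°
a = sin²(Δφ/2) + cos φ₁ cos φ₂ sin²(Δλ/2) = 0.277852
c = 2·arcsin(√a) = 1.110408 rad = 63.6217°
d = R·c = 6375 × 1.110408 = 7078.9 km

7079 km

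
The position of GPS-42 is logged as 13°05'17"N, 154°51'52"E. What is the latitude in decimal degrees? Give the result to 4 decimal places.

13° + 5′/60 + 17″/3600 = 13 + 0.08333 + 0.00472 = 13.0881°

13.0881°N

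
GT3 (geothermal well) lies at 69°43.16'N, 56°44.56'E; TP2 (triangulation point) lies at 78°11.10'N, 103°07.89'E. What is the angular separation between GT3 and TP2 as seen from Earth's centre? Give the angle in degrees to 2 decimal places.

14.74°

GT3: φ = +69.71933°, λ = +56.74267°
TP2: φ = +78.18500°, λ = +103.13150°
Δφ = 8.4657°,  Δλ = 46.3888°
a = sin²(Δφ/2) + cos φ₁ cos φ₂ sin²(Δλ/2) = 0.016457
c = 2·arcsin(√a) = 0.257278 rad = 14.7409°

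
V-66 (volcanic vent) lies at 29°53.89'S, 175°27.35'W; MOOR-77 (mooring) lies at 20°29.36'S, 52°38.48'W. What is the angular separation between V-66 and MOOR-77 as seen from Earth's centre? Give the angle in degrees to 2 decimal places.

V-66: φ = -29.89817°, λ = -175.45583°
MOOR-77: φ = -20.48933°, λ = -52.64133°
Δφ = 9.4088°,  Δλ = 122.8145°
a = sin²(Δφ/2) + cos φ₁ cos φ₂ sin²(Δλ/2) = 0.632800
c = 2·arcsin(√a) = 1.839623 rad = 105.4026°

105.40°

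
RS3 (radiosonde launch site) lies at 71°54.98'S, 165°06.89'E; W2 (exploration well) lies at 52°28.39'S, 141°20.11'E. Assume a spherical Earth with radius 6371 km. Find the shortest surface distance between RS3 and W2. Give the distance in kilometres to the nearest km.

RS3: φ = -71.91633°, λ = +165.11483°
W2: φ = -52.47317°, λ = +141.33517°
Δφ = 19.4432°,  Δλ = -23.7797°
a = sin²(Δφ/2) + cos φ₁ cos φ₂ sin²(Δλ/2) = 0.036540
c = 2·arcsin(√a) = 0.384676 rad = 22.0403°
d = R·c = 6371 × 0.384676 = 2450.8 km

2451 km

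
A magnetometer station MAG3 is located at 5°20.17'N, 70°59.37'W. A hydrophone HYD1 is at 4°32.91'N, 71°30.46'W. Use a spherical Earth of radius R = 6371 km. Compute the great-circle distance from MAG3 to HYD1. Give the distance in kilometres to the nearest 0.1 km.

104.7 km

MAG3: φ = +5.33617°, λ = -70.98950°
HYD1: φ = +4.54850°, λ = -71.50767°
Δφ = -0.7877°,  Δλ = -0.5182°
a = sin²(Δφ/2) + cos φ₁ cos φ₂ sin²(Δλ/2) = 0.000068
c = 2·arcsin(√a) = 0.016437 rad = 0.9418°
d = R·c = 6371 × 0.016437 = 104.7 km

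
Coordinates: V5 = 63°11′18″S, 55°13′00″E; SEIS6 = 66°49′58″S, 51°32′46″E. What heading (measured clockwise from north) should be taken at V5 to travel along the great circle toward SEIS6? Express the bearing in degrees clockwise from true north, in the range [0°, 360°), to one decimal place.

201.4°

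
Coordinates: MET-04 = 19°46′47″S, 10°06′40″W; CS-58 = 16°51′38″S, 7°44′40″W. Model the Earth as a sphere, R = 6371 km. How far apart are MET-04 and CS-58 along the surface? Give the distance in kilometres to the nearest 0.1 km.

409.6 km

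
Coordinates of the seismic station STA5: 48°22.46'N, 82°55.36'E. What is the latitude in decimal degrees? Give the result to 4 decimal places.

48° + 22.46′/60 = 48 + 0.37433 = 48.3743°

48.3743°N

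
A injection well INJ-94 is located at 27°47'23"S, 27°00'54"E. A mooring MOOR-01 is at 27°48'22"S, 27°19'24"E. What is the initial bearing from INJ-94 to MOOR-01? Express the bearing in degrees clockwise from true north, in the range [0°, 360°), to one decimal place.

93.5°

INJ-94: φ = -27.78972°, λ = +27.01500°
MOOR-01: φ = -27.80611°, λ = +27.32333°
Δλ = 0.3083°
y = sin Δλ · cos φ₂ = 0.004760
x = cos φ₁ sin φ₂ − sin φ₁ cos φ₂ cos Δλ = -0.000292
θ = atan2(y, x) = 93.5105° → 93.5105° (mod 360°)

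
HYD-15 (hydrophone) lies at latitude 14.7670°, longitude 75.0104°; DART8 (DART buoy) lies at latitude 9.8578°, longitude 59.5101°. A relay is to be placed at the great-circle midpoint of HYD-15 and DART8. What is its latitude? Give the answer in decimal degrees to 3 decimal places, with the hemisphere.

12.422°N

Bx = cos φ₂ cos Δλ = 0.949402,  By = cos φ₂ sin Δλ = -0.263298
φₘ = atan2(sin φ₁ + sin φ₂, √((cos φ₁ + Bx)² + By²)) = 12.42239°
λₘ = λ₁ + atan2(By, cos φ₁ + Bx) = 67.18729°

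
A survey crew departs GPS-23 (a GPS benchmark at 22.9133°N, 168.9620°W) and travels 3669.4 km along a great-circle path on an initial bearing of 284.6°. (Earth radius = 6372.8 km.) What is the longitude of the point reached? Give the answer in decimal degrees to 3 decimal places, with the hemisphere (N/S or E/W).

δ = d/R = 3669.4/6372.8 = 0.575791 rad
φ₂ = arcsin(sin φ₁ cos δ + cos φ₁ sin δ cos θ)
   = arcsin(0.38934·0.83876 + 0.92110·0.54450·0.25207) = 26.93525°
λ₂ = λ₁ + atan2(sin θ sin δ cos φ₁, cos δ − sin φ₁ sin φ₂) = 154.80775°

154.808°E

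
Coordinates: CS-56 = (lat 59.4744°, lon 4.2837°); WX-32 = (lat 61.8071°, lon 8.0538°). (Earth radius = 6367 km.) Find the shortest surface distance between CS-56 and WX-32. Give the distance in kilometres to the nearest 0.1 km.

Δφ = 2.3327°,  Δλ = 3.7701°
a = sin²(Δφ/2) + cos φ₁ cos φ₂ sin²(Δλ/2) = 0.000674
c = 2·arcsin(√a) = 0.051928 rad = 2.9753°
d = R·c = 6367 × 0.051928 = 330.6 km

330.6 km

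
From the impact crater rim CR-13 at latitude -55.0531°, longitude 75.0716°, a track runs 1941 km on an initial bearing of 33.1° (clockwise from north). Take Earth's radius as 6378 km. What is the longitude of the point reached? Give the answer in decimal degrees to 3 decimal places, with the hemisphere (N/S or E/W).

δ = d/R = 1941/6378 = 0.304327 rad
φ₂ = arcsin(sin φ₁ cos δ + cos φ₁ sin δ cos θ)
   = arcsin(-0.81968·0.95405 + 0.57282·0.29965·0.83772) = -39.65975°
λ₂ = λ₁ + atan2(sin θ sin δ cos φ₁, cos δ − sin φ₁ sin φ₂) = 87.34412°

87.344°E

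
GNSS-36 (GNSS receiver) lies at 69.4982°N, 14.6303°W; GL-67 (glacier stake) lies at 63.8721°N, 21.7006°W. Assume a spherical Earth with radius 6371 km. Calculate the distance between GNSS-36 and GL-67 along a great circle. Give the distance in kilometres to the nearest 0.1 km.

Δφ = -5.6261°,  Δλ = -7.0703°
a = sin²(Δφ/2) + cos φ₁ cos φ₂ sin²(Δλ/2) = 0.002995
c = 2·arcsin(√a) = 0.109508 rad = 6.2743°
d = R·c = 6371 × 0.109508 = 697.7 km

697.7 km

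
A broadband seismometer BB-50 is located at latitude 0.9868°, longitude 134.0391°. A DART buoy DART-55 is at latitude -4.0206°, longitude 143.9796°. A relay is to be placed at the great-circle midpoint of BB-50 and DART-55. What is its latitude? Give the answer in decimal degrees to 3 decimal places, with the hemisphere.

Bx = cos φ₂ cos Δλ = 0.982563,  By = cos φ₂ sin Δλ = 0.172201
φₘ = atan2(sin φ₁ + sin φ₂, √((cos φ₁ + Bx)² + By²)) = -1.52262°
λₘ = λ₁ + atan2(By, cos φ₁ + Bx) = 139.00358°

1.523°S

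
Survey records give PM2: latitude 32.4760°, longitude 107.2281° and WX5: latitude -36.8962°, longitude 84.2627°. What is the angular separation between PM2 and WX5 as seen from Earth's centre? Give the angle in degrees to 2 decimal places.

Δφ = -69.3722°,  Δλ = -22.9654°
a = sin²(Δφ/2) + cos φ₁ cos φ₂ sin²(Δλ/2) = 0.350589
c = 2·arcsin(√a) = 1.267338 rad = 72.6131°

72.61°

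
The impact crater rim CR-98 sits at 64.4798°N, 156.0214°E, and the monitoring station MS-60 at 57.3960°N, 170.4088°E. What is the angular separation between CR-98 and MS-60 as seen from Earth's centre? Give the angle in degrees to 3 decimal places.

9.908°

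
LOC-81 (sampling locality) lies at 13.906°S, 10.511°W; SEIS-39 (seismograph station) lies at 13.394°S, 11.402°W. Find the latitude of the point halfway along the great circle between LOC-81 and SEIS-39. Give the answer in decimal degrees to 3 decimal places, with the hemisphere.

13.650°S

Bx = cos φ₂ cos Δλ = 0.972683,  By = cos φ₂ sin Δλ = -0.015127
φₘ = atan2(sin φ₁ + sin φ₂, √((cos φ₁ + Bx)² + By²)) = -13.65040°
λₘ = λ₁ + atan2(By, cos φ₁ + Bx) = -10.95698°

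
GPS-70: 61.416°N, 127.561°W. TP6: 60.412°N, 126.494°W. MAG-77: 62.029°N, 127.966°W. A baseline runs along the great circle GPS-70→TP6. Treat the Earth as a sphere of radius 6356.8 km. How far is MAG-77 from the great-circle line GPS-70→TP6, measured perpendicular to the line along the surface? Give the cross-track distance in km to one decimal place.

13.1 km

δ₁₃ = central angle GPS-70→MAG-77 = 0.011211 rad  (haversine)
θ₁₃ = bearing GPS-70→MAG-77 = 342.798°,  θ₁₂ = bearing GPS-70→TP6 = 152.211°
dₓₜ = R·arcsin(sin δ₁₃ · sin(θ₁₃ − θ₁₂)) = 6356.8·arcsin(0.01121·sin(190.588°)) = -13.094 km
|dₓₜ| = 13.094 km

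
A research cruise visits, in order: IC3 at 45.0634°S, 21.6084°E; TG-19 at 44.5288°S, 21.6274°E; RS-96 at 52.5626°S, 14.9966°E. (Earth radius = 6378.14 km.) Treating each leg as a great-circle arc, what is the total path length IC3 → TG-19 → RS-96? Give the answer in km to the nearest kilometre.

1078 km

IC3→TG-19: c = 0.009333 rad, d = 59.53 km
TG-19→RS-96: c = 0.159625 rad, d = 1018.11 km
Total = 59.53 + 1018.11 = 1077.64 km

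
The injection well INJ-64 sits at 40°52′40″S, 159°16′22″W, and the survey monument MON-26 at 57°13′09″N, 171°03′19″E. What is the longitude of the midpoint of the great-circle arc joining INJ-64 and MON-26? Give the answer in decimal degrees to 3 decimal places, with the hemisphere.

INJ-64: φ = -40.87778°, λ = -159.27278°
MON-26: φ = +57.21917°, λ = +171.05528°
Bx = cos φ₂ cos Δλ = 0.470432,  By = cos φ₂ sin Δλ = -0.268024
φₘ = atan2(sin φ₁ + sin φ₂, √((cos φ₁ + Bx)² + By²)) = 8.44049°
λₘ = λ₁ + atan2(By, cos φ₁ + Bx) = -171.59933°

171.599°W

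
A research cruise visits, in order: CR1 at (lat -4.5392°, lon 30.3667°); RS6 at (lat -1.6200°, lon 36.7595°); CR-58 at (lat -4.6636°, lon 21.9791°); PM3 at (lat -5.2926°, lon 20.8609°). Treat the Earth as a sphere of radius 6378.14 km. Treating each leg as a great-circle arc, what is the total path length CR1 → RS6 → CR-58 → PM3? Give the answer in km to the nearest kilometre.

CR1→RS6: c = 0.122500 rad, d = 781.32 km
RS6→CR-58: c = 0.262967 rad, d = 1677.24 km
CR-58→PM3: c = 0.022328 rad, d = 142.41 km
Total = 781.32 + 1677.24 + 142.41 = 2600.98 km

2601 km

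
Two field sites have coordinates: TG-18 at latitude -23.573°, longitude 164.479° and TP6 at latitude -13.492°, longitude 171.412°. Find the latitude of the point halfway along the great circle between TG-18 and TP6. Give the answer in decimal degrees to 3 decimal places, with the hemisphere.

Bx = cos φ₂ cos Δλ = 0.965292,  By = cos φ₂ sin Δλ = 0.117377
φₘ = atan2(sin φ₁ + sin φ₂, √((cos φ₁ + Bx)² + By²)) = -18.56412°
λₘ = λ₁ + atan2(By, cos φ₁ + Bx) = 168.04812°

18.564°S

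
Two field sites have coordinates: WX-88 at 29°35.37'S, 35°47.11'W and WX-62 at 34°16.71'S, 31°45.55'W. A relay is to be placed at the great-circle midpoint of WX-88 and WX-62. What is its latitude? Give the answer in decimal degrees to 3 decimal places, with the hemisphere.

WX-88: φ = -29.58950°, λ = -35.78517°
WX-62: φ = -34.27850°, λ = -31.75917°
Bx = cos φ₂ cos Δλ = 0.824271,  By = cos φ₂ sin Δλ = 0.058014
φₘ = atan2(sin φ₁ + sin φ₂, √((cos φ₁ + Bx)² + By²)) = -31.94987°
λₘ = λ₁ + atan2(By, cos φ₁ + Bx) = -33.82356°

31.950°S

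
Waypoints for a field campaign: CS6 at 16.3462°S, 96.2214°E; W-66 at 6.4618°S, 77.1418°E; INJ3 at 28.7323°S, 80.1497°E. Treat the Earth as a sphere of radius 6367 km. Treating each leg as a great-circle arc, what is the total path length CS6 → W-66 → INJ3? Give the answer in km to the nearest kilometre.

4843 km

CS6→W-66: c = 0.368755 rad, d = 2347.86 km
W-66→INJ3: c = 0.391849 rad, d = 2494.90 km
Total = 2347.86 + 2494.90 = 4842.76 km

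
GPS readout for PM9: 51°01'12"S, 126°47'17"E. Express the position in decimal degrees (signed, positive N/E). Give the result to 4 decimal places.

lat: 51.0200° S → -51.0200°
lon: 126.7881° E → +126.7881°

-51.0200°, +126.7881°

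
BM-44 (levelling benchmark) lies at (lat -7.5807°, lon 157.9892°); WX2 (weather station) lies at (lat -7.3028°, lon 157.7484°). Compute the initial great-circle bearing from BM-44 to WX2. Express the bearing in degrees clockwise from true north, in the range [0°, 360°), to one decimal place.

319.3°

Δλ = -0.2408°
y = sin Δλ · cos φ₂ = -0.004169
x = cos φ₁ sin φ₂ − sin φ₁ cos φ₂ cos Δλ = 0.004849
θ = atan2(y, x) = -40.6848° → 319.3152° (mod 360°)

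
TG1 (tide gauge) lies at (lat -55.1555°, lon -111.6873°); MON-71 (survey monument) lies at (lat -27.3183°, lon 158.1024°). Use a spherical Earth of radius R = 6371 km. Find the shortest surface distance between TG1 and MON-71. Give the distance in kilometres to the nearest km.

Δφ = 27.8372°,  Δλ = -90.2103°
a = sin²(Δφ/2) + cos φ₁ cos φ₂ sin²(Δλ/2) = 0.312607
c = 2·arcsin(√a) = 1.186630 rad = 67.9889°
d = R·c = 6371 × 1.186630 = 7560.0 km

7560 km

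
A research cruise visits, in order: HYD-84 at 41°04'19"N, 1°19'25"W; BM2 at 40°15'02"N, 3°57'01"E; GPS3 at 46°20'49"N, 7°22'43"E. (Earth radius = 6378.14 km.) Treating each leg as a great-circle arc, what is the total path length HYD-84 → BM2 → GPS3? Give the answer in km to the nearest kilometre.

HYD-84: φ = +41.07194°, λ = -1.32361°
BM2: φ = +40.25056°, λ = +3.95028°
GPS3: φ = +46.34694°, λ = +7.37861°
HYD-84→BM2: c = 0.071269 rad, d = 454.56 km
BM2→GPS3: c = 0.114939 rad, d = 733.10 km
Total = 454.56 + 733.10 = 1187.66 km

1188 km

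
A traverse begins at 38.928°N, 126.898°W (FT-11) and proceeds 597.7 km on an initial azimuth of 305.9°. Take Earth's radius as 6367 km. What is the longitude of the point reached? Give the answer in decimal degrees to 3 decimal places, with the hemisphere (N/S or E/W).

δ = d/R = 597.7/6367 = 0.093875 rad
φ₂ = arcsin(sin φ₁ cos δ + cos φ₁ sin δ cos θ)
   = arcsin(0.62834·0.99560 + 0.77794·0.09374·0.58637) = 41.93875°
λ₂ = λ₁ + atan2(sin θ sin δ cos φ₁, cos δ − sin φ₁ sin φ₂) = -132.75677°

132.757°W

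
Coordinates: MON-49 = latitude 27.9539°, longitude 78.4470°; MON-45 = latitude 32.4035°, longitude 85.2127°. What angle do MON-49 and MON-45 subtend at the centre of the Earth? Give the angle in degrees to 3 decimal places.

7.346°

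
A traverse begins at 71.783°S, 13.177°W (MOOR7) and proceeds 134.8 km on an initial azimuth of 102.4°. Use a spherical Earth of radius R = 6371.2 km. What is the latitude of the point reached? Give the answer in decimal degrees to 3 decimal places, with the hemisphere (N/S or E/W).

72.006°S

δ = d/R = 134.8/6371.2 = 0.021158 rad
φ₂ = arcsin(sin φ₁ cos δ + cos φ₁ sin δ cos θ)
   = arcsin(-0.94988·0.99978 + 0.31262·0.02116·-0.21474) = -72.00564°
λ₂ = λ₁ + atan2(sin θ sin δ cos φ₁, cos δ − sin φ₁ sin φ₂) = -9.34186°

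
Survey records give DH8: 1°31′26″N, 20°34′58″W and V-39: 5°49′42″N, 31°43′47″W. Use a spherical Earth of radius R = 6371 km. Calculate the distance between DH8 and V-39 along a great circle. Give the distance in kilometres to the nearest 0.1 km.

DH8: φ = +1.52389°, λ = -20.58278°
V-39: φ = +5.82833°, λ = -31.72972°
Δφ = 4.3044°,  Δλ = -11.1469°
a = sin²(Δφ/2) + cos φ₁ cos φ₂ sin²(Δλ/2) = 0.010791
c = 2·arcsin(√a) = 0.208135 rad = 11.9252°
d = R·c = 6371 × 0.208135 = 1326.0 km

1326.0 km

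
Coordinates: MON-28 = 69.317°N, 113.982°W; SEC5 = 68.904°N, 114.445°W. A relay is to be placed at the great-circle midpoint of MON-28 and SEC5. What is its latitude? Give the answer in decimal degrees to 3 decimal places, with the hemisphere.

Bx = cos φ₂ cos Δλ = 0.359920,  By = cos φ₂ sin Δλ = -0.002909
φₘ = atan2(sin φ₁ + sin φ₂, √((cos φ₁ + Bx)² + By²)) = 69.11066°
λₘ = λ₁ + atan2(By, cos φ₁ + Bx) = -114.21569°

69.111°N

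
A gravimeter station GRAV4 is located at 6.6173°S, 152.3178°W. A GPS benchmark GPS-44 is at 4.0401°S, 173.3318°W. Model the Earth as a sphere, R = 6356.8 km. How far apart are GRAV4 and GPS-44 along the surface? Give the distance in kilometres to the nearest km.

2339 km

Δφ = 2.5772°,  Δλ = -21.0140°
a = sin²(Δφ/2) + cos φ₁ cos φ₂ sin²(Δλ/2) = 0.033456
c = 2·arcsin(√a) = 0.367889 rad = 21.0785°
d = R·c = 6356.8 × 0.367889 = 2338.6 km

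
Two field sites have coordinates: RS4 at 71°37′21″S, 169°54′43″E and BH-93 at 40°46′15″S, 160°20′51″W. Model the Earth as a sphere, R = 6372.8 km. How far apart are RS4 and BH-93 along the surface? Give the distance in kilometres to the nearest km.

RS4: φ = -71.62250°, λ = +169.91194°
BH-93: φ = -40.77083°, λ = -160.34750°
Δφ = 30.8517°,  Δλ = 29.7406°
a = sin²(Δφ/2) + cos φ₁ cos φ₂ sin²(Δλ/2) = 0.086476
c = 2·arcsin(√a) = 0.596961 rad = 34.2034°
d = R·c = 6372.8 × 0.596961 = 3804.3 km

3804 km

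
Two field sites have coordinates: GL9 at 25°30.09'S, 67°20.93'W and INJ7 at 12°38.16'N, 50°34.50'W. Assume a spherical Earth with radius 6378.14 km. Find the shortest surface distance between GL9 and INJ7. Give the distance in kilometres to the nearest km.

GL9: φ = -25.50150°, λ = -67.34883°
INJ7: φ = +12.63600°, λ = -50.57500°
Δφ = 38.1375°,  Δλ = 16.7738°
a = sin²(Δφ/2) + cos φ₁ cos φ₂ sin²(Δλ/2) = 0.125471
c = 2·arcsin(√a) = 0.724157 rad = 41.4912°
d = R·c = 6378.14 × 0.724157 = 4618.8 km

4619 km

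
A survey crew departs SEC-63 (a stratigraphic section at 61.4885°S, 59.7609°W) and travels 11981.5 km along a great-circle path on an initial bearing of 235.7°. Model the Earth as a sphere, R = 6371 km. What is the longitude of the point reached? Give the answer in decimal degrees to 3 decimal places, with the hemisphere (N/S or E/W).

δ = d/R = 11981.5/6371 = 1.880631 rad
φ₂ = arcsin(sin φ₁ cos δ + cos φ₁ sin δ cos θ)
   = arcsin(-0.87872·-0.30490 + 0.47734·0.95238·-0.56353) = 0.67270°
λ₂ = λ₁ + atan2(sin θ sin δ cos φ₁, cos δ − sin φ₁ sin φ₂) = 172.12814°

172.128°E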